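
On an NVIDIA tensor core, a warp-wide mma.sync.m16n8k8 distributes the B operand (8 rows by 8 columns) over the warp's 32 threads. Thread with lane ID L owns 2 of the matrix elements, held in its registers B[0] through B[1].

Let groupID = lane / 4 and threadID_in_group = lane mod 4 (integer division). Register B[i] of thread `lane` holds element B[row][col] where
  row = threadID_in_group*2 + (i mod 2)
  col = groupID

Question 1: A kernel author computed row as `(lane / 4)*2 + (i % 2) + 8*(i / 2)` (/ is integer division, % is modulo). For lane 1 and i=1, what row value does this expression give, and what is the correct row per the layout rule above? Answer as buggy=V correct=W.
buggy=1 correct=3

`(lane / 4)*2 + (i % 2) + 8*(i / 2)`[1,1]=>1
lane 1: grp=0 (1/4), tig=1 (1%4)
i=1: r=1*2+1=3, c=grp=0
row: 1 vs 3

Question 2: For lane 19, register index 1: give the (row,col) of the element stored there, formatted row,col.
lane 19→19/4=4, 19 mod 4=3
i=1  r:2·3+1→7  c:4

7,4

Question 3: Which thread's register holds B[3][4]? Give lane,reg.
c:4=>grp=4  r:3=>tig=1,lo=1
L=4*4+1=17  i=1=1

17,1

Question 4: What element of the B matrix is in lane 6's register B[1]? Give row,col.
lane 6=>6/4=1, 6 mod 4=2
i=1  r:2·2+1=>5  c:1

5,1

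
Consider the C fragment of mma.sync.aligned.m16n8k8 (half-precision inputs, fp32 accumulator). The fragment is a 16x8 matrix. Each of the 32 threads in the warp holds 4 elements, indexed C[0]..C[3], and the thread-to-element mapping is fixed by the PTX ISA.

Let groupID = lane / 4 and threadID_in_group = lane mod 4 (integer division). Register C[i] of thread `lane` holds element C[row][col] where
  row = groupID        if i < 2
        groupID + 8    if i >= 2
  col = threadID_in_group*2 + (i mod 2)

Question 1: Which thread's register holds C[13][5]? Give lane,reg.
r=13⇒gr=5,Rb=1  c=5⇒th=2,odd=1
L=5*4+2=22  i=1*2+1=3

22,3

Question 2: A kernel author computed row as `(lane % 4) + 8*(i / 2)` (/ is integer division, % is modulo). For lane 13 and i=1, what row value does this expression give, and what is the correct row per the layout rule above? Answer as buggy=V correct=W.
buggy=1 correct=3

`(lane % 4) + 8*(i / 2)`[13,1]→1
L=13→G=13>>2=3, T=13&3=1
[1]→row 3+0=3  col 1·2+1=3
row: 1 vs 3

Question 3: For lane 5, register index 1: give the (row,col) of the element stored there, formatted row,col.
1,3

lane 5: gid=1 (5/4), tid=1 (5%4)
i=1: r=1+0=1, c=1*2+1=3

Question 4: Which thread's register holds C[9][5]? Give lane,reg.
6,3

r=9->g=1,rb=1  c=5->t=2,b0=1
L=1*4+2=6  i=1*2+1=3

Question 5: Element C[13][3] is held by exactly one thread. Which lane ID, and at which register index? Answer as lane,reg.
21,3

r=13->g=5,rb=1  c=3->t=1,b0=1
L=5*4+1=21  i=1*2+1=3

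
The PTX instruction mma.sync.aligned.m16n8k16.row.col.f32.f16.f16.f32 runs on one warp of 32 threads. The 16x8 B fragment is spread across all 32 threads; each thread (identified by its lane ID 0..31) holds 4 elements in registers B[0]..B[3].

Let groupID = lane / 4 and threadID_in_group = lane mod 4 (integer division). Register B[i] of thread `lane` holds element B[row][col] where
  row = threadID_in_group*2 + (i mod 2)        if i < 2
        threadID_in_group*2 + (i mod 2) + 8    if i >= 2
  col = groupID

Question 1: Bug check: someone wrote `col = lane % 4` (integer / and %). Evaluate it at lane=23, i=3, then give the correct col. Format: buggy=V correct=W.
`lane % 4`[23,3]=>3
lane 23: grp=5 (23/4), tig=3 (23%4)
i=3: r=3*2+1+8=15, c=grp=5
col: 3 vs 5

buggy=3 correct=5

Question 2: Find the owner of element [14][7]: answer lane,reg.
31,2

c=7⇒gr=7  r=14⇒Rb=1,th=3,odd=0
L=7*4+3=31  i=1*2+0=2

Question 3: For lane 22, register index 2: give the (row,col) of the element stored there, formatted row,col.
12,5

lane 22→22/4=5, 22 mod 4=2
i=2  r:2·2+0+8→12  c:5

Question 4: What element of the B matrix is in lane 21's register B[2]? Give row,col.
10,5

lane 21->21/4=5, 21 mod 4=1
i=2  r:2·1+0+8->10  c:5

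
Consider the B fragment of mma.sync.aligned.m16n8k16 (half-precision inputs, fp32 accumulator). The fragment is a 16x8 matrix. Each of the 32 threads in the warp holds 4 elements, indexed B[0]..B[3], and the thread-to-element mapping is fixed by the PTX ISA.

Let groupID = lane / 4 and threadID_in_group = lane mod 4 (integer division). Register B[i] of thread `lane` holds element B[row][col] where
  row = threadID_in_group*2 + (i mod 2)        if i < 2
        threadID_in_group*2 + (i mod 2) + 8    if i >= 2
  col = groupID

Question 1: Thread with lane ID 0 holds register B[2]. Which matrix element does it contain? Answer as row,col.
8,0

lane 0->0/4=0, 0 mod 4=0
i=2  r:2·0+0+8->8  c:0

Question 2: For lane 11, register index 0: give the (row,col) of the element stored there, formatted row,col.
lane 11: gr=2 (11/4), th=3 (11%4)
i=0: r=3*2+0+0=6, c=gr=2

6,2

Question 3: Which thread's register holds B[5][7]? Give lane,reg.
c=7→G=7  r=5→rhi=0,T=2,p=1
L=7*4+2=30  i=0*2+1=1

30,1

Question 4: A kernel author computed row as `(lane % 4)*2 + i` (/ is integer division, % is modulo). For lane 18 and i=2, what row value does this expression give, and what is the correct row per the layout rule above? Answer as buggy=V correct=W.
`(lane % 4)*2 + i`[18,2]=>6
lane 18=>18/4=4, 18 mod 4=2
i=2  r:2·2+0+8=>12  c:4
row: 6 vs 12

buggy=6 correct=12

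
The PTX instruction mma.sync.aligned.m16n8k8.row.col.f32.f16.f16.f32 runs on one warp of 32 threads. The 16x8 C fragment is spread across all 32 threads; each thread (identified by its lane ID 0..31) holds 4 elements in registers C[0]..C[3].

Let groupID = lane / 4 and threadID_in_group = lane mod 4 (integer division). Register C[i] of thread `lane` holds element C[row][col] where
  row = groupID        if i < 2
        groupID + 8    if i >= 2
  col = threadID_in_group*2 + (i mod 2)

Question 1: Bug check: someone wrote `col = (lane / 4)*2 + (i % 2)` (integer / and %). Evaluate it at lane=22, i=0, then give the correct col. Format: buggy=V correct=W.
buggy=10 correct=4

`(lane / 4)*2 + (i % 2)`[22,0]⇒10
22: gr=5,th=2
[0] (5+0,2*2+0) = (5,4)
col: 10 vs 4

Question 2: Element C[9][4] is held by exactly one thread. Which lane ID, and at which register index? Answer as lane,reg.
6,2

r=9->g=1,rb=1  c=4->t=2,b0=0
L=1*4+2=6  i=1*2+0=2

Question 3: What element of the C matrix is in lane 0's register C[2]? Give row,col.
8,0

lane 0->0/4=0, 0 mod 4=0
i=2  r:0+8->8  c:2·0+0->0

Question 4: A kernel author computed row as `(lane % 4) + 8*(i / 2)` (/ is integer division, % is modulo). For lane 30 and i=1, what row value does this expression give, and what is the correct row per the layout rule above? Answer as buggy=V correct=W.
`(lane % 4) + 8*(i / 2)`[30,1]⇒2
lane 30: gr=7 (30/4), th=2 (30%4)
i=1: r=7+0=7, c=2*2+1=5
row: 2 vs 7

buggy=2 correct=7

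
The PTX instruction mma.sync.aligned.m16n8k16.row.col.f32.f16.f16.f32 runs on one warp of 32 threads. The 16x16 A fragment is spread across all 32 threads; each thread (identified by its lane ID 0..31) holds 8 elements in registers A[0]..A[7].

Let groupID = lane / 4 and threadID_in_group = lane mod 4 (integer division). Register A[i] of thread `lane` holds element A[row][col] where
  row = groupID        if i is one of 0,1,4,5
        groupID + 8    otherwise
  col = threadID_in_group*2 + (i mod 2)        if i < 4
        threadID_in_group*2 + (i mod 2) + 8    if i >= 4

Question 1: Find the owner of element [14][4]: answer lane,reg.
26,2

r:14=>grp=6,rB=1  c:4=>cB=0,tig=2,lo=0
L=6*4+2=26  i=0*4+1*2+0=2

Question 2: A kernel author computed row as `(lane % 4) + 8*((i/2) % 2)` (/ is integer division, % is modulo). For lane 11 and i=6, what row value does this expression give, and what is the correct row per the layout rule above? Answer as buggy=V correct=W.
buggy=11 correct=10

`(lane % 4) + 8*((i/2) % 2)`[11,6]->11
lane 11: gid=2 (11/4), tid=3 (11%4)
i=6: r=2+8=10, c=3*2+0+8=14
row: 11 vs 10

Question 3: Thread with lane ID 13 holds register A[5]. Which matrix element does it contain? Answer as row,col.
3,11

L=13->gid=13>>2=3, tid=13&3=1
[5]->row 3+0=3  col 1·2+1+8=11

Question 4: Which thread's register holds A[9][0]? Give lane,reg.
4,2

r:9=>grp=1,rB=1  c:0=>cB=0,tig=0,lo=0
L=1*4+0=4  i=0*4+1*2+0=2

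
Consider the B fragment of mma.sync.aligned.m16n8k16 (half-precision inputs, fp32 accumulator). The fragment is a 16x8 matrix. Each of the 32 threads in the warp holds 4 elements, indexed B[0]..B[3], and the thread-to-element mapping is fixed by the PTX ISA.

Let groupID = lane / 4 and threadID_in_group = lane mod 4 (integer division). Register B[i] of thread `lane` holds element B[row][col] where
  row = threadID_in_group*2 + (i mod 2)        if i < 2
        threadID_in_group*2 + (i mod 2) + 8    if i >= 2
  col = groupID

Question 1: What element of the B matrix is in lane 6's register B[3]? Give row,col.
lane 6->6/4=1, 6 mod 4=2
i=3  r:2·2+1+8->13  c:1

13,1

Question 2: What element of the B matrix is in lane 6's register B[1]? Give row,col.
5,1

lane 6->6/4=1, 6 mod 4=2
i=1  r:2·2+1+0->5  c:1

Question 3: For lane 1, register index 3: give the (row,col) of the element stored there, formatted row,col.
11,0

1: gr=0,th=1
[3] (1*2+1+8,0) = (11,0)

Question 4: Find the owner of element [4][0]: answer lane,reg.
2,0

c=0->g=0  r=4->rb=0,t=2,b0=0
L=0*4+2=2  i=0*2+0=0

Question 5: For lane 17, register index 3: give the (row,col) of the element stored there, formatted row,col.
11,4

L=17→G=17>>2=4, T=17&3=1
[3]→row 1·2+1+8=11  col G=4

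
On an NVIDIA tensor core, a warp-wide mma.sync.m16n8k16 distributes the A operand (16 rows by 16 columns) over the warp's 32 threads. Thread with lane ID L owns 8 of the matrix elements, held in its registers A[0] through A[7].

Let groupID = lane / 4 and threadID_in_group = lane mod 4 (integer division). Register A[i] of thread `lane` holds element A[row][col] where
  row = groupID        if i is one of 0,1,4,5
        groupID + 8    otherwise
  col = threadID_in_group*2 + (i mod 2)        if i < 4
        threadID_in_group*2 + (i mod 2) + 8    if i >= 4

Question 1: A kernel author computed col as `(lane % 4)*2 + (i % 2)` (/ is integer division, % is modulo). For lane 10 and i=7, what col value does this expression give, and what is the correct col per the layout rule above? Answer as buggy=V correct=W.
`(lane % 4)*2 + (i % 2)`[10,7]=>5
lane 10: grp=2 (10/4), tig=2 (10%4)
i=7: r=2+8=10, c=2*2+1+8=13
col: 5 vs 13

buggy=5 correct=13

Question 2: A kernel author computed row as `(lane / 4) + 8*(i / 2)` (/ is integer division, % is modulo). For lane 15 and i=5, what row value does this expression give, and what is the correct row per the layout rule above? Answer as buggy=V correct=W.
`(lane / 4) + 8*(i / 2)`[15,5]->19
lane 15->15/4=3, 15 mod 4=3
i=5  r:3+0->3  c:2·3+1+8->15
row: 19 vs 3

buggy=19 correct=3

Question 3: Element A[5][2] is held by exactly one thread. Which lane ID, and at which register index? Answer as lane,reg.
21,0

r: 5->gid=5,r8=0  c: 2->c8=0,tid=1,i&1=0
L=5*4+1=21  i=0*4+0*2+0=0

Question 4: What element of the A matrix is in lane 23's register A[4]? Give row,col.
5,14

lane 23: g=5 (23/4), t=3 (23%4)
i=4: r=5+0=5, c=3*2+0+8=14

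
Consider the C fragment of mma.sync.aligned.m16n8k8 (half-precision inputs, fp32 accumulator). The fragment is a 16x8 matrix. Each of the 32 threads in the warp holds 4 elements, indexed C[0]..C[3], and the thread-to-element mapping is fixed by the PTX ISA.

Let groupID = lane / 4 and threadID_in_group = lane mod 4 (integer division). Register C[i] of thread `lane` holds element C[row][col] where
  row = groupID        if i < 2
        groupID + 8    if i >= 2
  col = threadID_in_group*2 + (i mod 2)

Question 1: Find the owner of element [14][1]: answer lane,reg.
r=14⇒gr=6,Rb=1  c=1⇒th=0,odd=1
L=6*4+0=24  i=1*2+1=3

24,3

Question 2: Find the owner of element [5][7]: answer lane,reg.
r:5=>grp=5,rB=0  c:7=>tig=3,lo=1
L=5*4+3=23  i=0*2+1=1

23,1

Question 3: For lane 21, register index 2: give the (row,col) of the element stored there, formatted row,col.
lane 21: grp=5 (21/4), tig=1 (21%4)
i=2: r=5+8=13, c=1*2+0=2

13,2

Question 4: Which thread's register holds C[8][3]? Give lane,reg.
1,3

r=8->g=0,rb=1  c=3->t=1,b0=1
L=0*4+1=1  i=1*2+1=3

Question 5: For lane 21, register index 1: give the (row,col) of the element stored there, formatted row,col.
5,3

lane 21=>21/4=5, 21 mod 4=1
i=1  r:5+0=>5  c:2·1+1=>3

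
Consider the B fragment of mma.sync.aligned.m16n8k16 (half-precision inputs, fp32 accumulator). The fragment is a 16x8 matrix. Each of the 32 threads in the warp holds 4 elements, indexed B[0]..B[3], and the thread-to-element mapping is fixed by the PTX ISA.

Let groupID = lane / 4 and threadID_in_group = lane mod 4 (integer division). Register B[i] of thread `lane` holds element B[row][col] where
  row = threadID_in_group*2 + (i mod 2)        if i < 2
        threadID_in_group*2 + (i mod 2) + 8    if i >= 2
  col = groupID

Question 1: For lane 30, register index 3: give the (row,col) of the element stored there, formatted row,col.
lane 30⇒30/4=7, 30 mod 4=2
i=3  r:2·2+1+8⇒13  c:7

13,7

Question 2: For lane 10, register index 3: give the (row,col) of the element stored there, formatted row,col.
lane 10: gr=2 (10/4), th=2 (10%4)
i=3: r=2*2+1+8=13, c=gr=2

13,2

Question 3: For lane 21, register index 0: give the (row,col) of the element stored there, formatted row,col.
2,5

L=21⇒gr=21>>2=5, th=21&3=1
[0]⇒row 1·2+0+0=2  col gr=5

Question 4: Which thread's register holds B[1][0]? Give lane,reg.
c=0->g=0  r=1->rb=0,t=0,b0=1
L=0*4+0=0  i=0*2+1=1

0,1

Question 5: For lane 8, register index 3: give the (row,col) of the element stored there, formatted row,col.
L=8→G=8>>2=2, T=8&3=0
[3]→row 0·2+1+8=9  col G=2

9,2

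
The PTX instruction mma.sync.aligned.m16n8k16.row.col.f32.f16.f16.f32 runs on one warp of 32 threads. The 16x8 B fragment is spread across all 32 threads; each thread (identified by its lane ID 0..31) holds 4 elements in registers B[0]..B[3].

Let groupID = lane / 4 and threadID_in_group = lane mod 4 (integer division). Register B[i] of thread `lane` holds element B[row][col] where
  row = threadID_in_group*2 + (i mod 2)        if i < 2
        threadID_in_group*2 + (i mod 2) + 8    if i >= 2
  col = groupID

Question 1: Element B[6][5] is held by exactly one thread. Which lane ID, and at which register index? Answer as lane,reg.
23,0

c=5⇒gr=5  r=6⇒Rb=0,th=3,odd=0
L=5*4+3=23  i=0*2+0=0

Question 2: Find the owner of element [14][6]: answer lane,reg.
c=6->g=6  r=14->rb=1,t=3,b0=0
L=6*4+3=27  i=1*2+0=2

27,2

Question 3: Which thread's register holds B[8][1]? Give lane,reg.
c: 1->gid=1  r: 8->r8=1,tid=0,i&1=0
L=1*4+0=4  i=1*2+0=2

4,2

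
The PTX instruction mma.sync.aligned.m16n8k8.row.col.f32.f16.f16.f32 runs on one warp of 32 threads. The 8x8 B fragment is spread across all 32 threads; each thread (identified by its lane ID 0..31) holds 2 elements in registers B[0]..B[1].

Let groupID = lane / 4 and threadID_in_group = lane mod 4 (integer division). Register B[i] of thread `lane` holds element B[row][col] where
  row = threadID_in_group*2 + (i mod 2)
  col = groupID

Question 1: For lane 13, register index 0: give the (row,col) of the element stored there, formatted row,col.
13: gid=3,tid=1
[0] (1*2+0,3) = (2,3)

2,3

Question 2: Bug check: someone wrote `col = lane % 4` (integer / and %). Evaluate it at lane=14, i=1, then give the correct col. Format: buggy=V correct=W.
buggy=2 correct=3

`lane % 4`[14,1]->2
lane 14: g=3 (14/4), t=2 (14%4)
i=1: r=2*2+1=5, c=g=3
col: 2 vs 3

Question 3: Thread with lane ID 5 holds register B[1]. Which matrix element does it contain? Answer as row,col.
3,1

5: grp=1,tig=1
[1] (1*2+1,1) = (3,1)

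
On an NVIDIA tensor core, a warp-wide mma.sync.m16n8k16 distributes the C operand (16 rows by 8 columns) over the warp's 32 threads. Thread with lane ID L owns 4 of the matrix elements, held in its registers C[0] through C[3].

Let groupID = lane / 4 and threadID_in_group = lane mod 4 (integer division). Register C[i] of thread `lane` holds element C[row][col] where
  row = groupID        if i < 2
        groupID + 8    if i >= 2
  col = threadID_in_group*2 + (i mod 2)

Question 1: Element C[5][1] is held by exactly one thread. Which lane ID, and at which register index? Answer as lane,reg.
r: 5->gid=5,r8=0  c: 1->tid=0,i&1=1
L=5*4+0=20  i=0*2+1=1

20,1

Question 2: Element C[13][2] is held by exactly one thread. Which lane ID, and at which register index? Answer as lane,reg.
21,2

r=13->g=5,rb=1  c=2->t=1,b0=0
L=5*4+1=21  i=1*2+0=2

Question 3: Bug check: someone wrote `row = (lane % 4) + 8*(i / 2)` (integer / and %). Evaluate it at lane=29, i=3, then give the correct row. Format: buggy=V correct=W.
`(lane % 4) + 8*(i / 2)`[29,3]->9
lane 29: gid=7 (29/4), tid=1 (29%4)
i=3: r=7+8=15, c=1*2+1=3
row: 9 vs 15

buggy=9 correct=15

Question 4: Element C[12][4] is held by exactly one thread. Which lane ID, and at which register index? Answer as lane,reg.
18,2

r=12->g=4,rb=1  c=4->t=2,b0=0
L=4*4+2=18  i=1*2+0=2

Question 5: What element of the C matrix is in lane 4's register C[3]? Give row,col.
lane 4: G=1 (4/4), T=0 (4%4)
i=3: r=1+8=9, c=0*2+1=1

9,1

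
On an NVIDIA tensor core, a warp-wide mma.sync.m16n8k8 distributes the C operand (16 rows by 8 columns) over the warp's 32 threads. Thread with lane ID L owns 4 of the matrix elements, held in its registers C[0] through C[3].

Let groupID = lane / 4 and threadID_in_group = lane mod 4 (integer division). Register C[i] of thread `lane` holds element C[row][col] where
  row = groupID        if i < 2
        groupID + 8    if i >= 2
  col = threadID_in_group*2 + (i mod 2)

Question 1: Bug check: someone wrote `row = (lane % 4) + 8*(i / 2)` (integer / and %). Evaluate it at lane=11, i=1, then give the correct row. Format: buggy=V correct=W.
`(lane % 4) + 8*(i / 2)`[11,1]→3
lane 11: G=2 (11/4), T=3 (11%4)
i=1: r=2+0=2, c=3*2+1=7
row: 3 vs 2

buggy=3 correct=2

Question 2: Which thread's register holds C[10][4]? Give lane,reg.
10,2

r=10→G=2,rhi=1  c=4→T=2,p=0
L=2*4+2=10  i=1*2+0=2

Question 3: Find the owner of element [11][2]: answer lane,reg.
13,2

r=11->g=3,rb=1  c=2->t=1,b0=0
L=3*4+1=13  i=1*2+0=2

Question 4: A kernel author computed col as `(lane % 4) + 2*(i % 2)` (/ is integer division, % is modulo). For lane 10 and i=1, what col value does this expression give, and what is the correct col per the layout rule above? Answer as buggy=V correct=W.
`(lane % 4) + 2*(i % 2)`[10,1]->4
lane 10: g=2 (10/4), t=2 (10%4)
i=1: r=2+0=2, c=2*2+1=5
col: 4 vs 5

buggy=4 correct=5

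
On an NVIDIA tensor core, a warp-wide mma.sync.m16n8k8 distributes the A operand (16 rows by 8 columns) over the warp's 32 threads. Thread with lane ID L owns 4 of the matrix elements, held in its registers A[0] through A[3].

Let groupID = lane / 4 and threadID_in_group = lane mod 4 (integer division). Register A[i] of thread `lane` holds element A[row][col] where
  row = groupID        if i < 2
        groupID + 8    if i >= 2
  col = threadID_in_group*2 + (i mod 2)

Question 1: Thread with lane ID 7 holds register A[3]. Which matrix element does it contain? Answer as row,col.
L=7=>grp=7>>2=1, tig=7&3=3
[3]=>row 1+8=9  col 3·2+1=7

9,7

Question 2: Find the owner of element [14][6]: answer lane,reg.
r=14->g=6,rb=1  c=6->t=3,b0=0
L=6*4+3=27  i=1*2+0=2

27,2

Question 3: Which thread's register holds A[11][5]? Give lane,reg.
r:11=>grp=3,rB=1  c:5=>tig=2,lo=1
L=3*4+2=14  i=1*2+1=3

14,3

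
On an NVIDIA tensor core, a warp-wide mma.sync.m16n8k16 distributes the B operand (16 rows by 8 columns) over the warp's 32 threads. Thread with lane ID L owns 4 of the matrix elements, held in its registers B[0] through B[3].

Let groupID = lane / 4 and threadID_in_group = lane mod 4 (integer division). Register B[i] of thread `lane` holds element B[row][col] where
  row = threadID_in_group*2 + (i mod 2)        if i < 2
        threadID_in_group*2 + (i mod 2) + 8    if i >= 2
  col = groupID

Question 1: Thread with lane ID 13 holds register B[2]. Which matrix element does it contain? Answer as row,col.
10,3

lane 13->13/4=3, 13 mod 4=1
i=2  r:2·1+0+8->10  c:3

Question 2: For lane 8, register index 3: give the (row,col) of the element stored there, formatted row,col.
8: grp=2,tig=0
[3] (0*2+1+8,2) = (9,2)

9,2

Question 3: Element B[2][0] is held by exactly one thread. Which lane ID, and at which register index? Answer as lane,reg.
1,0

c=0->g=0  r=2->rb=0,t=1,b0=0
L=0*4+1=1  i=0*2+0=0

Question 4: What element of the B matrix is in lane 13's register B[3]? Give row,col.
L=13->g=13>>2=3, t=13&3=1
[3]->row 1·2+1+8=11  col g=3

11,3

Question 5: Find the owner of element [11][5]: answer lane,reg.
21,3

c=5->g=5  r=11->rb=1,t=1,b0=1
L=5*4+1=21  i=1*2+1=3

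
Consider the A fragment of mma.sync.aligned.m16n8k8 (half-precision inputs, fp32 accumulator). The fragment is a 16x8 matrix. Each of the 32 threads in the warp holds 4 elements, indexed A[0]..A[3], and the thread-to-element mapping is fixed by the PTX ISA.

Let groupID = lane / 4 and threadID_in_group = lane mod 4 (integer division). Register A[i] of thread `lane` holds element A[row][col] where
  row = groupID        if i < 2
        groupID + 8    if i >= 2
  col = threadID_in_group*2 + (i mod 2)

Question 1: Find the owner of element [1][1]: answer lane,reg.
4,1

r=1->g=1,rb=0  c=1->t=0,b0=1
L=1*4+0=4  i=0*2+1=1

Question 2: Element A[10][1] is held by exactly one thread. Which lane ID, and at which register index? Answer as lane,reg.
8,3

r: 10->gid=2,r8=1  c: 1->tid=0,i&1=1
L=2*4+0=8  i=1*2+1=3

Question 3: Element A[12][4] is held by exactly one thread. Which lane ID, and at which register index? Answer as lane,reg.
18,2

r=12→G=4,rhi=1  c=4→T=2,p=0
L=4*4+2=18  i=1*2+0=2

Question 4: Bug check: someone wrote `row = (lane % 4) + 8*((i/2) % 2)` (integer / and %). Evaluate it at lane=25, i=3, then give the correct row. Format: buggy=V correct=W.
buggy=9 correct=14

`(lane % 4) + 8*((i/2) % 2)`[25,3]->9
lane 25: g=6 (25/4), t=1 (25%4)
i=3: r=6+8=14, c=1*2+1=3
row: 9 vs 14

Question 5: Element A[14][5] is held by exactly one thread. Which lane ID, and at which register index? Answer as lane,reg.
26,3

r: 14->gid=6,r8=1  c: 5->tid=2,i&1=1
L=6*4+2=26  i=1*2+1=3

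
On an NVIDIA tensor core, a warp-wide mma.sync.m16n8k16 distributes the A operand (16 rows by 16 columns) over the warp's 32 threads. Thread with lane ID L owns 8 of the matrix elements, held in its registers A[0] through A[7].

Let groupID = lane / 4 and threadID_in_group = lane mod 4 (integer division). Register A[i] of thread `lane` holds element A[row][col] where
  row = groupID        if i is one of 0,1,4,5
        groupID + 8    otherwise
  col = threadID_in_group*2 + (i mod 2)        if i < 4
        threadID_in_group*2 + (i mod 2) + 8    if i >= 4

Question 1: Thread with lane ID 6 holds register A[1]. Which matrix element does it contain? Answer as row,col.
1,5

lane 6: gr=1 (6/4), th=2 (6%4)
i=1: r=1+0=1, c=2*2+1+0=5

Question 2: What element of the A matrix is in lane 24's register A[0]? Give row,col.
lane 24→24/4=6, 24 mod 4=0
i=0  r:6+0→6  c:2·0+0+0→0

6,0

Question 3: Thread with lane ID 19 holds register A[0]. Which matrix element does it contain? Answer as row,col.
4,6

19: gid=4,tid=3
[0] (4+0,3*2+0+0) = (4,6)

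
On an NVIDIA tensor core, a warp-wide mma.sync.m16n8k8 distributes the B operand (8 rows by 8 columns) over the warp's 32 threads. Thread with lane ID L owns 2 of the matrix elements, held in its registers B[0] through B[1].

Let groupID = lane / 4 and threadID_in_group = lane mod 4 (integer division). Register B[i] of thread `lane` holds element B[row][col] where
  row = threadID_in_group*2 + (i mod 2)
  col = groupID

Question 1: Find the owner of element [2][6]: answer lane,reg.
25,0

c=6→G=6  r=2→T=1,p=0
L=6*4+1=25  i=0=0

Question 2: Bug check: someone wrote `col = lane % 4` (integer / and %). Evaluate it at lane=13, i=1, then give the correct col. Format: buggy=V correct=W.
`lane % 4`[13,1]→1
lane 13: G=3 (13/4), T=1 (13%4)
i=1: r=1*2+1=3, c=G=3
col: 1 vs 3

buggy=1 correct=3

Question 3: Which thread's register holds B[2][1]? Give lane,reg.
5,0

c=1→G=1  r=2→T=1,p=0
L=1*4+1=5  i=0=0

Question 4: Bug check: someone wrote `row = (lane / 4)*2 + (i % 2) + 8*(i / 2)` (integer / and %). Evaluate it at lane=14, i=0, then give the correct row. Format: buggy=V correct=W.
buggy=6 correct=4

`(lane / 4)*2 + (i % 2) + 8*(i / 2)`[14,0]->6
L=14->gid=14>>2=3, tid=14&3=2
[0]->row 2·2+0=4  col gid=3
row: 6 vs 4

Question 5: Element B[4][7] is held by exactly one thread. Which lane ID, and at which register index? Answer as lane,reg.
30,0

c:7=>grp=7  r:4=>tig=2,lo=0
L=7*4+2=30  i=0=0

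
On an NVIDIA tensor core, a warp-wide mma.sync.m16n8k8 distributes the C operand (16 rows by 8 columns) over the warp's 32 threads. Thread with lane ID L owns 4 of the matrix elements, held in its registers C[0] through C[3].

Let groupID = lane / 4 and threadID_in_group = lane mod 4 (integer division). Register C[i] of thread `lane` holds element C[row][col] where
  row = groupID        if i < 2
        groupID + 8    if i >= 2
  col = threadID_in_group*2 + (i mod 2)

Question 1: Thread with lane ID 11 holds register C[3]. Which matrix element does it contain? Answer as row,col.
10,7

lane 11⇒11/4=2, 11 mod 4=3
i=3  r:2+8⇒10  c:2·3+1⇒7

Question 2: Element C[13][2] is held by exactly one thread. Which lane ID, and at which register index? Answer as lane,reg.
r=13⇒gr=5,Rb=1  c=2⇒th=1,odd=0
L=5*4+1=21  i=1*2+0=2

21,2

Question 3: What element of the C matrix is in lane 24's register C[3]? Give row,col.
14,1

L=24=>grp=24>>2=6, tig=24&3=0
[3]=>row 6+8=14  col 0·2+1=1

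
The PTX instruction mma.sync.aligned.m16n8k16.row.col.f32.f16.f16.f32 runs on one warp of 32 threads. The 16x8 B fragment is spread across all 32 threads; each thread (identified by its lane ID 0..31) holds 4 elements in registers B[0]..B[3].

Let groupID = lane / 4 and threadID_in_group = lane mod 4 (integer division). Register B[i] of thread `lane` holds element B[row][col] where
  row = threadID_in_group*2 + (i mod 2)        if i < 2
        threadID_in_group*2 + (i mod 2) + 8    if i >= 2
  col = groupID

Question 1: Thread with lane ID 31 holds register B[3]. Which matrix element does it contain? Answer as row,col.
lane 31->31/4=7, 31 mod 4=3
i=3  r:2·3+1+8->15  c:7

15,7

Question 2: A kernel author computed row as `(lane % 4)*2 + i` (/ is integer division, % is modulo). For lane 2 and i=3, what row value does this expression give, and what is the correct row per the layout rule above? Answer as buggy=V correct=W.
buggy=7 correct=13

`(lane % 4)*2 + i`[2,3]=>7
lane 2: grp=0 (2/4), tig=2 (2%4)
i=3: r=2*2+1+8=13, c=grp=0
row: 7 vs 13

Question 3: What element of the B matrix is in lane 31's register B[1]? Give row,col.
7,7

lane 31⇒31/4=7, 31 mod 4=3
i=1  r:2·3+1+0⇒7  c:7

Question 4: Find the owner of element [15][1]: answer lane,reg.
7,3

c: 1->gid=1  r: 15->r8=1,tid=3,i&1=1
L=1*4+3=7  i=1*2+1=3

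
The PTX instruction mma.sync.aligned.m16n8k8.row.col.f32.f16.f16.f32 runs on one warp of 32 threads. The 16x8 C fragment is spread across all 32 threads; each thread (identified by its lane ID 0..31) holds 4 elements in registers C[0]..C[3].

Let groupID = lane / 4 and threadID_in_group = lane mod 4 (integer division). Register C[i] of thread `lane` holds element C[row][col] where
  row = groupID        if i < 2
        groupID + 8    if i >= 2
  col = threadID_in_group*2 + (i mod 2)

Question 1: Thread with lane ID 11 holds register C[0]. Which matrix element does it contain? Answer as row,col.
L=11→G=11>>2=2, T=11&3=3
[0]→row 2+0=2  col 3·2+0=6

2,6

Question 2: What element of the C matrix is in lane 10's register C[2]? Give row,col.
10: G=2,T=2
[2] (2+8,2*2+0) = (10,4)

10,4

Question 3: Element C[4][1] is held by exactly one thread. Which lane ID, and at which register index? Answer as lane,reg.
r=4⇒gr=4,Rb=0  c=1⇒th=0,odd=1
L=4*4+0=16  i=0*2+1=1

16,1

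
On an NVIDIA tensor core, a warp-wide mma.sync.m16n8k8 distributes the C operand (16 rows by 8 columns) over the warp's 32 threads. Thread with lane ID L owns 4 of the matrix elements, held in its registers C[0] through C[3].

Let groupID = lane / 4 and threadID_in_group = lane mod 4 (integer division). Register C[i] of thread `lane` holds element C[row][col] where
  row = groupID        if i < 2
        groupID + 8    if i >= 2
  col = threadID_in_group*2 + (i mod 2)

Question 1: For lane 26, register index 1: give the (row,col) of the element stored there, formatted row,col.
6,5

26: grp=6,tig=2
[1] (6+0,2*2+1) = (6,5)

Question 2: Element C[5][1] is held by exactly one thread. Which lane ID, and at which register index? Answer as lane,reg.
20,1

r:5=>grp=5,rB=0  c:1=>tig=0,lo=1
L=5*4+0=20  i=0*2+1=1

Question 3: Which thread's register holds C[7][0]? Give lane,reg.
r=7⇒gr=7,Rb=0  c=0⇒th=0,odd=0
L=7*4+0=28  i=0*2+0=0

28,0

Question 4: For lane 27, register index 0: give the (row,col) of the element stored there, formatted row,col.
27: G=6,T=3
[0] (6+0,3*2+0) = (6,6)

6,6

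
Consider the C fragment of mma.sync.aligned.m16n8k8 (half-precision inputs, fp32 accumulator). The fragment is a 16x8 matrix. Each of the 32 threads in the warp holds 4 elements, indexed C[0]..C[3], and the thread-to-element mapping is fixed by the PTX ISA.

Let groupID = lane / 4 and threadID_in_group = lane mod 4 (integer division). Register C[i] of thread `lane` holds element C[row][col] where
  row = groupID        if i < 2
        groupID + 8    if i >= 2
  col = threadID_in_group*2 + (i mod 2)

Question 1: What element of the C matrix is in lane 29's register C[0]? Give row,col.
L=29⇒gr=29>>2=7, th=29&3=1
[0]⇒row 7+0=7  col 1·2+0=2

7,2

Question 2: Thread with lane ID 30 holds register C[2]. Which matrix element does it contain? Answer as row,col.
30: gr=7,th=2
[2] (7+8,2*2+0) = (15,4)

15,4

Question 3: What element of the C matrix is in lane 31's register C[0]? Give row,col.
7,6

lane 31: gid=7 (31/4), tid=3 (31%4)
i=0: r=7+0=7, c=3*2+0=6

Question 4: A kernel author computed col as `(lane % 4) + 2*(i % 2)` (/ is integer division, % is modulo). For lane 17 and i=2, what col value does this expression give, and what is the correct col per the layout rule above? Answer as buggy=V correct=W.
`(lane % 4) + 2*(i % 2)`[17,2]⇒1
lane 17: gr=4 (17/4), th=1 (17%4)
i=2: r=4+8=12, c=1*2+0=2
col: 1 vs 2

buggy=1 correct=2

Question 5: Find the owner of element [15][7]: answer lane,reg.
r=15→G=7,rhi=1  c=7→T=3,p=1
L=7*4+3=31  i=1*2+1=3

31,3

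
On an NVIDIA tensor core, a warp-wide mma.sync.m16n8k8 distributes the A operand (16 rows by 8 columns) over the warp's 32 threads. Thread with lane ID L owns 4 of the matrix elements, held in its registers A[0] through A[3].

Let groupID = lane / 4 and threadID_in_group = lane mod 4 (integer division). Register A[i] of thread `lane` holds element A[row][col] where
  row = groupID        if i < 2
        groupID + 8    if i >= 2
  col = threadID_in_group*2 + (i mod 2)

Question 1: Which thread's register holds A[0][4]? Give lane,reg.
2,0

r=0→G=0,rhi=0  c=4→T=2,p=0
L=0*4+2=2  i=0*2+0=0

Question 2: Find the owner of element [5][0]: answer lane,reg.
20,0

r: 5->gid=5,r8=0  c: 0->tid=0,i&1=0
L=5*4+0=20  i=0*2+0=0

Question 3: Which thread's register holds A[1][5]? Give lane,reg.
6,1

r=1→G=1,rhi=0  c=5→T=2,p=1
L=1*4+2=6  i=0*2+1=1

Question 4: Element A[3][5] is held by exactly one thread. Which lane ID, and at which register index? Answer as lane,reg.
r=3⇒gr=3,Rb=0  c=5⇒th=2,odd=1
L=3*4+2=14  i=0*2+1=1

14,1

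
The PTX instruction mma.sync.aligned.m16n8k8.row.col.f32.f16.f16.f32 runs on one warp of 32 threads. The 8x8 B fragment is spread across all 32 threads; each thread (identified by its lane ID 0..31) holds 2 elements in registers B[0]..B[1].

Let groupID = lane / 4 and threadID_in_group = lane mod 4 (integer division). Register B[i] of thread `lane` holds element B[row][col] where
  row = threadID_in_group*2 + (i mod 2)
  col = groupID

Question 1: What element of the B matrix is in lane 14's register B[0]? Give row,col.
lane 14: grp=3 (14/4), tig=2 (14%4)
i=0: r=2*2+0=4, c=grp=3

4,3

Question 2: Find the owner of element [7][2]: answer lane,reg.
c=2→G=2  r=7→T=3,p=1
L=2*4+3=11  i=1=1

11,1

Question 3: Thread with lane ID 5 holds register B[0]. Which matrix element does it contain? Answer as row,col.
L=5→G=5>>2=1, T=5&3=1
[0]→row 1·2+0=2  col G=1

2,1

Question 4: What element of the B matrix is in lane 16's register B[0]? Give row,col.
16: gid=4,tid=0
[0] (0*2+0,4) = (0,4)

0,4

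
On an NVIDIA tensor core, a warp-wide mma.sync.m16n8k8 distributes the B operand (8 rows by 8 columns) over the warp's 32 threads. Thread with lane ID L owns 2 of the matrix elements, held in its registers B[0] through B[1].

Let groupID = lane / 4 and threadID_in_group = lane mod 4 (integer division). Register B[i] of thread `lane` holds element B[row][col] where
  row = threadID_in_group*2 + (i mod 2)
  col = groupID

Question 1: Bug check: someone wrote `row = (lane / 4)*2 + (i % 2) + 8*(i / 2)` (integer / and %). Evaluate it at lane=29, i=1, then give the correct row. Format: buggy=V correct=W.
buggy=15 correct=3

`(lane / 4)*2 + (i % 2) + 8*(i / 2)`[29,1]⇒15
lane 29⇒29/4=7, 29 mod 4=1
i=1  r:2·1+1⇒3  c:7
row: 15 vs 3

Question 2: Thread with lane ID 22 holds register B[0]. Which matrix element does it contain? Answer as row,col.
4,5

lane 22=>22/4=5, 22 mod 4=2
i=0  r:2·2+0=>4  c:5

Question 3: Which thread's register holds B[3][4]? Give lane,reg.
17,1

c:4=>grp=4  r:3=>tig=1,lo=1
L=4*4+1=17  i=1=1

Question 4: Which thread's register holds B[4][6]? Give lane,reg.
26,0

c=6→G=6  r=4→T=2,p=0
L=6*4+2=26  i=0=0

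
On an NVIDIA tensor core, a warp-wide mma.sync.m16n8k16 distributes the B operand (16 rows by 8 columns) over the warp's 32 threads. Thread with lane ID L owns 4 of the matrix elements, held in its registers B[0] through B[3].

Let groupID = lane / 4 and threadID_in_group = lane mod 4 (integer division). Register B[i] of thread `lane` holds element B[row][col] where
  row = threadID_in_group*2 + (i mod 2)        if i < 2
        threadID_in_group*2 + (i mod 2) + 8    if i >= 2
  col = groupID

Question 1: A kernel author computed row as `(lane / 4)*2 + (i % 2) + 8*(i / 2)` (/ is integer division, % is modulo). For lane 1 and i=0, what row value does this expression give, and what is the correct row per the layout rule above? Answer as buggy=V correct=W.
buggy=0 correct=2

`(lane / 4)*2 + (i % 2) + 8*(i / 2)`[1,0]=>0
lane 1=>1/4=0, 1 mod 4=1
i=0  r:2·1+0+0=>2  c:0
row: 0 vs 2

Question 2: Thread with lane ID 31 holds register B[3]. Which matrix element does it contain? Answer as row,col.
31: gr=7,th=3
[3] (3*2+1+8,7) = (15,7)

15,7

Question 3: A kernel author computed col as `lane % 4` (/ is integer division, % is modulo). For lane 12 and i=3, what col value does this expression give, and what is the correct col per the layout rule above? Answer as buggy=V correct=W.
`lane % 4`[12,3]→0
12: G=3,T=0
[3] (0*2+1+8,3) = (9,3)
col: 0 vs 3

buggy=0 correct=3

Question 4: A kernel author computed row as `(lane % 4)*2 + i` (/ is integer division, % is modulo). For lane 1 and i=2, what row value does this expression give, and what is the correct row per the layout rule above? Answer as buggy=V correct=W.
`(lane % 4)*2 + i`[1,2]->4
lane 1->1/4=0, 1 mod 4=1
i=2  r:2·1+0+8->10  c:0
row: 4 vs 10

buggy=4 correct=10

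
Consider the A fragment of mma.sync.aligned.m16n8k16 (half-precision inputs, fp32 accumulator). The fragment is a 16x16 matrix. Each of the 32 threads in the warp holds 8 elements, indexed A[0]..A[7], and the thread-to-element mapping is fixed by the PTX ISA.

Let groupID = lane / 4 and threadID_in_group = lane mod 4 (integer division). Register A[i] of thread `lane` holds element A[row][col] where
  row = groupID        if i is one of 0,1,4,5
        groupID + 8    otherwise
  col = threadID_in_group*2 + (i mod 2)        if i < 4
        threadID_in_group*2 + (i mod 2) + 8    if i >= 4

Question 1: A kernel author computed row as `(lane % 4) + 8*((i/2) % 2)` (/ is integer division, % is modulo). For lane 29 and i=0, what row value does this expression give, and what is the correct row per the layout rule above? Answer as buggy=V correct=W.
buggy=1 correct=7

`(lane % 4) + 8*((i/2) % 2)`[29,0]->1
29: gid=7,tid=1
[0] (7+0,1*2+0+0) = (7,2)
row: 1 vs 7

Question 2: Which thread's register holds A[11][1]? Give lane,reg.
12,3

r=11→G=3,rhi=1  c=1→chi=0,T=0,p=1
L=3*4+0=12  i=0*4+1*2+1=3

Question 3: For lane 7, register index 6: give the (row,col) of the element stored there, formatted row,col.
9,14

7: gr=1,th=3
[6] (1+8,3*2+0+8) = (9,14)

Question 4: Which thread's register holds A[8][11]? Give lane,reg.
r=8→G=0,rhi=1  c=11→chi=1,T=1,p=1
L=0*4+1=1  i=1*4+1*2+1=7

1,7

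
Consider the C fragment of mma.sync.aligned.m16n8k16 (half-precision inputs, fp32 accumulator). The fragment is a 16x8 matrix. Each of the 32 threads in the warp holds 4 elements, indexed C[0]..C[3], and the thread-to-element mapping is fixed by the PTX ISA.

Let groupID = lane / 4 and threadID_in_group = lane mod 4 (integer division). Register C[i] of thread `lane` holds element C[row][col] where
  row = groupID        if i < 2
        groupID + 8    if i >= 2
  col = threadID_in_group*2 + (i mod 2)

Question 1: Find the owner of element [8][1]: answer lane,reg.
r:8=>grp=0,rB=1  c:1=>tig=0,lo=1
L=0*4+0=0  i=1*2+1=3

0,3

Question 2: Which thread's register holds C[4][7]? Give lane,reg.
r:4=>grp=4,rB=0  c:7=>tig=3,lo=1
L=4*4+3=19  i=0*2+1=1

19,1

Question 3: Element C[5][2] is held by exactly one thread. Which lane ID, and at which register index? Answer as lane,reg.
21,0

r=5⇒gr=5,Rb=0  c=2⇒th=1,odd=0
L=5*4+1=21  i=0*2+0=0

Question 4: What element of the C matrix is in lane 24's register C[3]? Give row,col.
14,1

lane 24: gr=6 (24/4), th=0 (24%4)
i=3: r=6+8=14, c=0*2+1=1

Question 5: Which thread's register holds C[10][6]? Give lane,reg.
r:10=>grp=2,rB=1  c:6=>tig=3,lo=0
L=2*4+3=11  i=1*2+0=2

11,2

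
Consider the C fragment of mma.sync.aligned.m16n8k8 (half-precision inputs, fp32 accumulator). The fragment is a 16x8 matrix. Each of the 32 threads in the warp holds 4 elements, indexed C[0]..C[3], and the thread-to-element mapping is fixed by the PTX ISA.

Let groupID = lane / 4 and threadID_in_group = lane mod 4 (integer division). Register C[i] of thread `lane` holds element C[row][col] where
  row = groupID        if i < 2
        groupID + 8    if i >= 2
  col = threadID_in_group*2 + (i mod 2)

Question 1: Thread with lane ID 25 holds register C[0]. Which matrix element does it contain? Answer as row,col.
6,2

25: grp=6,tig=1
[0] (6+0,1*2+0) = (6,2)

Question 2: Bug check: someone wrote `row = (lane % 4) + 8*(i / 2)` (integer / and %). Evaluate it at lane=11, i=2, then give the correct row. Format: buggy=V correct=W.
buggy=11 correct=10

`(lane % 4) + 8*(i / 2)`[11,2]=>11
lane 11: grp=2 (11/4), tig=3 (11%4)
i=2: r=2+8=10, c=3*2+0=6
row: 11 vs 10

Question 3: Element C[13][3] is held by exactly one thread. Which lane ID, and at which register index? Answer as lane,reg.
21,3

r: 13->gid=5,r8=1  c: 3->tid=1,i&1=1
L=5*4+1=21  i=1*2+1=3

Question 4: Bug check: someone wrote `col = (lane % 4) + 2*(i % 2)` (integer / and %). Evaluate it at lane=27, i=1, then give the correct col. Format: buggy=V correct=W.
buggy=5 correct=7

`(lane % 4) + 2*(i % 2)`[27,1]->5
lane 27: g=6 (27/4), t=3 (27%4)
i=1: r=6+0=6, c=3*2+1=7
col: 5 vs 7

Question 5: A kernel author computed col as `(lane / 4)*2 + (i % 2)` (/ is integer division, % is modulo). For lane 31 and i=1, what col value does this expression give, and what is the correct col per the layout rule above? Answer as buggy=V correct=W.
`(lane / 4)*2 + (i % 2)`[31,1]->15
lane 31: g=7 (31/4), t=3 (31%4)
i=1: r=7+0=7, c=3*2+1=7
col: 15 vs 7

buggy=15 correct=7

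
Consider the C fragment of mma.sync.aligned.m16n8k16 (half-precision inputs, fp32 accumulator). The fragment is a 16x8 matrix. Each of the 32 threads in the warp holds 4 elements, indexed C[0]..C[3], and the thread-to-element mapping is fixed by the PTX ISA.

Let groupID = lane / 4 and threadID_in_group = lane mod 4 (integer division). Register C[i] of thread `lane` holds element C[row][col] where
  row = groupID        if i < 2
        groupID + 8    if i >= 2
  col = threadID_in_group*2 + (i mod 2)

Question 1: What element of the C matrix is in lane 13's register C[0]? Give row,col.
13: gr=3,th=1
[0] (3+0,1*2+0) = (3,2)

3,2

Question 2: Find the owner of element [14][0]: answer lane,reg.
r=14->g=6,rb=1  c=0->t=0,b0=0
L=6*4+0=24  i=1*2+0=2

24,2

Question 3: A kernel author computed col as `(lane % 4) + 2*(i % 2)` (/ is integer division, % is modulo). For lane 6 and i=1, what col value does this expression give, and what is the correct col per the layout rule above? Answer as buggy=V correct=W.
buggy=4 correct=5

`(lane % 4) + 2*(i % 2)`[6,1]→4
lane 6→6/4=1, 6 mod 4=2
i=1  r:1+0→1  c:2·2+1→5
col: 4 vs 5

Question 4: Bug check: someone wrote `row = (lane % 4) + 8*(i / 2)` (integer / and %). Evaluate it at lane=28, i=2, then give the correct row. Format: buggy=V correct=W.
buggy=8 correct=15

`(lane % 4) + 8*(i / 2)`[28,2]->8
L=28->gid=28>>2=7, tid=28&3=0
[2]->row 7+8=15  col 0·2+0=0
row: 8 vs 15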